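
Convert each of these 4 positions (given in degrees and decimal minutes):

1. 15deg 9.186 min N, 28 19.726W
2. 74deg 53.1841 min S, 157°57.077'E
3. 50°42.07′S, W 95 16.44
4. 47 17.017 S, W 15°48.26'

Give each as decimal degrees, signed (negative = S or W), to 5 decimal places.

1. 15.15310, -28.32877
2. -74.88640, 157.95128
3. -50.70117, -95.27400
4. -47.28362, -15.80433

Point 1:
  φ: 9.186′ = 0.153100°; total 15.153100
  N → positive
  λ: 28 + 19.726/60 = 28.328767
  hemisphere W, so the sign is −
Point 2:
  Latitude: 53.1841′ = 0.886402°; total 74.886402
  S → negative
  Lon: 57.077′ = 0.951283°; total 157.951283
  E ⇒ keep positive
Point 3:
  Lat: 42.07′ = 0.701167°; total 50.701167
  S ⇒ negate
  Lon: 95 + 16.44/60 = 95.274000
  W → negative
Point 4:
  Lat: 47 + 17.017/60 = 47.283617
  S → negative
  Longitude: 15 + 48.26/60 = 15.804333
  hemisphere W, so the sign is −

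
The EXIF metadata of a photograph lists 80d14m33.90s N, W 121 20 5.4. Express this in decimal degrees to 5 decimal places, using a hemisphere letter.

Latitude: 80° + 14/60 + 33.9/3600 = 80 + 0.233333 + 0.009417 = 80.242750
Lon: 20′ + 5.4″ = 20.09000′; 121 + 20.09000/60 = 121.334833

80.24275° N, 121.33483° W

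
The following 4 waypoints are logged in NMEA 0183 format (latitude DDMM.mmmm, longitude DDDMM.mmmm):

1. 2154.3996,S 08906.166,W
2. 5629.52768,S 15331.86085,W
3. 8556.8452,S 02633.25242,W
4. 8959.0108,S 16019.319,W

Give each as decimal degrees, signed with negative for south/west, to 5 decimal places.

1. -21.90666, -89.10277
2. -56.49213, -153.53101
3. -85.94742, -26.55421
4. -89.98351, -160.32198

Point 1:
  Lat: degrees = first 2 digits = 21, minutes = 54.3996; 21 + 54.3996/60 = 21.906660
  S → negative
  λ: degrees = first 3 digits = 89, minutes = 6.166; 89 + 6.166/60 = 89.102767
  W ⇒ negate
Point 2:
  Lat: degrees = first 2 digits = 56, minutes = 29.52768; 56 + 29.52768/60 = 56.492128
  S → negative
  Longitude: degrees = first 3 digits = 153, minutes = 31.86085; 153 + 31.86085/60 = 153.531014
  W → negative
Point 3:
  φ: split at 2 digits → 85° and 56.8452′; 85 + 56.8452/60 = 85.947420
  S → negative
  Longitude: split at 3 digits → 026° and 33.25242′; 26 + 33.25242/60 = 26.554207
  W → negative
Point 4:
  φ: split at 2 digits → 89° and 59.0108′; 89 + 59.0108/60 = 89.983513
  S → negative
  Longitude: degrees = first 3 digits = 160, minutes = 19.319; 160 + 19.319/60 = 160.321983
  hemisphere W, so the sign is −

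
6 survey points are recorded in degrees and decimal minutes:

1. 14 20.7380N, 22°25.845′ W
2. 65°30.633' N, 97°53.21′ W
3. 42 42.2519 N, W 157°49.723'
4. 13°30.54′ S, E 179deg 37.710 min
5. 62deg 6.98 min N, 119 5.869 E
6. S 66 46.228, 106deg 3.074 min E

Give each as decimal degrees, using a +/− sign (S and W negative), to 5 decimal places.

Point 1:
  φ: 20.738′ = 0.345633°; total 14.345633
  N ⇒ keep positive
  λ: 22 + 25.845/60 = 22.430750
  hemisphere W, so the sign is −
Point 2:
  Lat: 65 + 30.633/60 = 65.510550
  N → positive
  Lon: 53.21′ = 0.886833°; total 97.886833
  W → negative
Point 3:
  Latitude: 42 + 42.2519/60 = 42.704198
  N ⇒ keep positive
  λ: 49.723′ = 0.828717°; total 157.828717
  hemisphere W, so the sign is −
Point 4:
  Latitude: 13 + 30.54/60 = 13.509000
  S ⇒ negate
  Lon: 37.71′ = 0.628500°; total 179.628500
  E ⇒ keep positive
Point 5:
  φ: 62 + 6.98/60 = 62.116333
  N → positive
  Lon: 5.869′ = 0.097817°; total 119.097817
  E → positive
Point 6:
  φ: 66 + 46.228/60 = 66.770467
  S → negative
  λ: 3.074′ = 0.051233°; total 106.051233
  E → positive

1. 14.34563, -22.43075
2. 65.51055, -97.88683
3. 42.70420, -157.82872
4. -13.50900, 179.62850
5. 62.11633, 119.09782
6. -66.77047, 106.05123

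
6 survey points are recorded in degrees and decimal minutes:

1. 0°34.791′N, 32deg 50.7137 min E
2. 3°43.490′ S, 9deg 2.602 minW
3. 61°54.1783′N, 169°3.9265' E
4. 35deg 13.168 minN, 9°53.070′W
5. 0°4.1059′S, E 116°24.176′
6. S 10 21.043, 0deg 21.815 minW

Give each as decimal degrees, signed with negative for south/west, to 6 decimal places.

Point 1:
  φ: 0 + 34.791/60 = 0.5798500
  N ⇒ keep positive
  λ: 32 + 50.7137/60 = 32.8452283
  E → positive
Point 2:
  Lat: 3 + 43.49/60 = 3.7248333
  hemisphere S, so the sign is −
  Longitude: 9 + 2.602/60 = 9.0433667
  W → negative
Point 3:
  Lat: 54.1783′ = 0.902972°; total 61.9029717
  N → positive
  Lon: 169 + 3.9265/60 = 169.0654417
  E → positive
Point 4:
  Lat: 35 + 13.168/60 = 35.2194667
  N ⇒ keep positive
  Lon: 9 + 53.07/60 = 9.8845000
  W → negative
Point 5:
  Latitude: 0 + 4.1059/60 = 0.0684317
  S → negative
  Longitude: 116 + 24.176/60 = 116.4029333
  E ⇒ keep positive
Point 6:
  Latitude: 21.043′ = 0.350717°; total 10.3507167
  hemisphere S, so the sign is −
  λ: 21.815′ = 0.363583°; total 0.3635833
  W ⇒ negate

1. 0.579850, 32.845228
2. -3.724833, -9.043367
3. 61.902972, 169.065442
4. 35.219467, -9.884500
5. -0.068432, 116.402933
6. -10.350717, -0.363583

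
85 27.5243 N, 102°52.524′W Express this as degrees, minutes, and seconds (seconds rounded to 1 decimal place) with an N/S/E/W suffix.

85°27′31.5″ N, 102°52′31.4″ W

Latitude: fractional minutes 0.52430 × 60 = 31.458″
Lon: 52.52400′ → 52′ and 0.52400 × 60 = 31.440″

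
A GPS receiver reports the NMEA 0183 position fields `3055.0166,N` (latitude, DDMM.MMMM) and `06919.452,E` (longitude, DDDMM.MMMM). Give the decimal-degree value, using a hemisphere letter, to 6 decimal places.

Lat: degrees = first 2 digits = 30, minutes = 55.0166; 30 + 55.0166/60 = 30.9169433
Longitude: degrees = first 3 digits = 69, minutes = 19.452; 69 + 19.452/60 = 69.3242000

30.916943° N, 69.324200° E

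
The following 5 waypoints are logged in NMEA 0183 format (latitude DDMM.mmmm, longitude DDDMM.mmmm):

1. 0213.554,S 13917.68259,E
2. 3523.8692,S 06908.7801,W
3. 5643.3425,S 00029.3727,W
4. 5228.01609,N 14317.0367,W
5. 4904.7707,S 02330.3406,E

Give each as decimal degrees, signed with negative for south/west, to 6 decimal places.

1. -2.225900, 139.294710
2. -35.397820, -69.146335
3. -56.722375, -0.489545
4. 52.466935, -143.283945
5. -49.079512, 23.505677

Point 1:
  φ: degrees = first 2 digits = 2, minutes = 13.554; 2 + 13.554/60 = 2.2259000
  hemisphere S, so the sign is −
  Lon: degrees = first 3 digits = 139, minutes = 17.68259; 139 + 17.68259/60 = 139.2947098
  E ⇒ keep positive
Point 2:
  Lat: split at 2 digits → 35° and 23.8692′; 35 + 23.8692/60 = 35.3978200
  hemisphere S, so the sign is −
  λ: degrees = first 3 digits = 69, minutes = 8.7801; 69 + 8.7801/60 = 69.1463350
  W ⇒ negate
Point 3:
  Latitude: degrees = first 2 digits = 56, minutes = 43.3425; 56 + 43.3425/60 = 56.7223750
  S ⇒ negate
  Lon: degrees = first 3 digits = 0, minutes = 29.3727; 0 + 29.3727/60 = 0.4895450
  hemisphere W, so the sign is −
Point 4:
  Latitude: split at 2 digits → 52° and 28.01609′; 52 + 28.01609/60 = 52.4669348
  N → positive
  Lon: split at 3 digits → 143° and 17.0367′; 143 + 17.0367/60 = 143.2839450
  W → negative
Point 5:
  φ: split at 2 digits → 49° and 4.7707′; 49 + 4.7707/60 = 49.0795117
  S → negative
  λ: split at 3 digits → 023° and 30.3406′; 23 + 30.3406/60 = 23.5056767
  E ⇒ keep positive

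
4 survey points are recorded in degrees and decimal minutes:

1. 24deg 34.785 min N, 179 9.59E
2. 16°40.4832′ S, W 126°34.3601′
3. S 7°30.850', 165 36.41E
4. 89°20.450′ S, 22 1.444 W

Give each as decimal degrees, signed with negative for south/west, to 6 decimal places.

Point 1:
  Lat: 24 + 34.785/60 = 24.5797500
  N ⇒ keep positive
  Longitude: 9.59′ = 0.159833°; total 179.1598333
  E ⇒ keep positive
Point 2:
  Lat: 40.4832′ = 0.674720°; total 16.6747200
  hemisphere S, so the sign is −
  λ: 126 + 34.3601/60 = 126.5726683
  W ⇒ negate
Point 3:
  Lat: 7 + 30.85/60 = 7.5141667
  hemisphere S, so the sign is −
  Longitude: 165 + 36.41/60 = 165.6068333
  E ⇒ keep positive
Point 4:
  Lat: 20.45′ = 0.340833°; total 89.3408333
  S → negative
  λ: 1.444′ = 0.024067°; total 22.0240667
  hemisphere W, so the sign is −

1. 24.579750, 179.159833
2. -16.674720, -126.572668
3. -7.514167, 165.606833
4. -89.340833, -22.024067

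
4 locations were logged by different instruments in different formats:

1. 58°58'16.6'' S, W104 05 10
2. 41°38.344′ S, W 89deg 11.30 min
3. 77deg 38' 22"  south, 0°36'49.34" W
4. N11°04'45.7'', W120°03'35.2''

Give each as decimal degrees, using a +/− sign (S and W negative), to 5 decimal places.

Point 1:
  φ: 58 + 58/60 + 16.6/3600 = 58.971278
  S ⇒ negate
  Longitude: 5′ + 10″ = 5.16667′; 104 + 5.16667/60 = 104.086111
  hemisphere W, so the sign is −
Point 2:
  Latitude: 41 + 38.344/60 = 41.639067
  S ⇒ negate
  Lon: 11.3′ = 0.188333°; total 89.188333
  W ⇒ negate
Point 3:
  φ: 77 + 38/60 + 22/3600 = 77.639444
  S → negative
  λ: 0° + 36/60 + 49.34/3600 = 0 + 0.600000 + 0.013706 = 0.613706
  W → negative
Point 4:
  Latitude: 4′ + 45.7″ = 4.76167′; 11 + 4.76167/60 = 11.079361
  N ⇒ keep positive
  λ: 120° + 3/60 + 35.2/3600 = 120 + 0.050000 + 0.009778 = 120.059778
  hemisphere W, so the sign is −

1. -58.97128, -104.08611
2. -41.63907, -89.18833
3. -77.63944, -0.61371
4. 11.07936, -120.05978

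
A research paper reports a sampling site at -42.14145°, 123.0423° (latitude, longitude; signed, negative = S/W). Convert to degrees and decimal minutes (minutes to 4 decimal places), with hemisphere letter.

42° 8.4870′ S, 123° 2.5380′ E

Latitude is negative → S; |value| = 42.141450
φ: 42° + 0.141450 × 60 = 42° 8.487000′
Lon: minutes = (123.042300 − 123) × 60 = 2.538000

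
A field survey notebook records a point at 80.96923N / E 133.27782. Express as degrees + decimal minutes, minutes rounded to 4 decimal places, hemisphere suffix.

Latitude: minutes = (80.969230 − 80) × 60 = 58.153800
Lon: 133° + 0.277820 × 60 = 133° 16.669200′

80° 58.1538′ N, 133° 16.6692′ E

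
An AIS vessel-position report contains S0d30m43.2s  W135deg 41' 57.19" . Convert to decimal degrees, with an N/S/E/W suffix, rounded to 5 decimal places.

0.51200° S, 135.69922° W

φ: 0° + 30/60 + 43.2/3600 = 0 + 0.500000 + 0.012000 = 0.512000
λ: 41′ + 57.19″ = 41.95317′; 135 + 41.95317/60 = 135.699219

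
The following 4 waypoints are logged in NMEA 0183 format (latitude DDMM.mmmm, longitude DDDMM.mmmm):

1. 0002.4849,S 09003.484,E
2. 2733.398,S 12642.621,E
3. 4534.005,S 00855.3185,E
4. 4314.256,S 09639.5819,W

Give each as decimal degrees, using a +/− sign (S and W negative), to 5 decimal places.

1. -0.04142, 90.05807
2. -27.55663, 126.71035
3. -45.56675, 8.92198
4. -43.23760, -96.65970

Point 1:
  Latitude: split at 2 digits → 00° and 2.4849′; 0 + 2.4849/60 = 0.041415
  S → negative
  Longitude: degrees = first 3 digits = 90, minutes = 3.484; 90 + 3.484/60 = 90.058067
  E → positive
Point 2:
  Latitude: split at 2 digits → 27° and 33.398′; 27 + 33.398/60 = 27.556633
  hemisphere S, so the sign is −
  Longitude: degrees = first 3 digits = 126, minutes = 42.621; 126 + 42.621/60 = 126.710350
  E → positive
Point 3:
  φ: split at 2 digits → 45° and 34.005′; 45 + 34.005/60 = 45.566750
  hemisphere S, so the sign is −
  Longitude: split at 3 digits → 008° and 55.3185′; 8 + 55.3185/60 = 8.921975
  E ⇒ keep positive
Point 4:
  Latitude: degrees = first 2 digits = 43, minutes = 14.256; 43 + 14.256/60 = 43.237600
  hemisphere S, so the sign is −
  λ: degrees = first 3 digits = 96, minutes = 39.5819; 96 + 39.5819/60 = 96.659698
  W ⇒ negate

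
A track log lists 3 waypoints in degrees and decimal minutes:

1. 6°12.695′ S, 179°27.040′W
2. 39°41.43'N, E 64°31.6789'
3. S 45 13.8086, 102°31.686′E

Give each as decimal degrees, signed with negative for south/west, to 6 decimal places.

Point 1:
  Latitude: 12.695′ = 0.211583°; total 6.2115833
  S → negative
  λ: 179 + 27.04/60 = 179.4506667
  W → negative
Point 2:
  Latitude: 41.43′ = 0.690500°; total 39.6905000
  N ⇒ keep positive
  Longitude: 31.6789′ = 0.527982°; total 64.5279817
  E → positive
Point 3:
  φ: 45 + 13.8086/60 = 45.2301433
  S → negative
  Lon: 102 + 31.686/60 = 102.5281000
  E ⇒ keep positive

1. -6.211583, -179.450667
2. 39.690500, 64.527982
3. -45.230143, 102.528100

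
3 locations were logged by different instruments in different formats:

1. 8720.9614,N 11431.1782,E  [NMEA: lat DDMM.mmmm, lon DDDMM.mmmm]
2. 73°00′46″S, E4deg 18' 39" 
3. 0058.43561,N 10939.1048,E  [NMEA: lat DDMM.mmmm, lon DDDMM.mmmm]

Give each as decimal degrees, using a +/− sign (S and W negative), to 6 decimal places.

Point 1:
  φ: split at 2 digits → 87° and 20.9614′; 87 + 20.9614/60 = 87.3493567
  N → positive
  Longitude: degrees = first 3 digits = 114, minutes = 31.1782; 114 + 31.1782/60 = 114.5196367
  E → positive
Point 2:
  Lat: 73 + 0/60 + 46/3600 = 73.0127778
  S ⇒ negate
  Longitude: 18′ + 39″ = 18.65000′; 4 + 18.65000/60 = 4.3108333
  E → positive
Point 3:
  Lat: degrees = first 2 digits = 0, minutes = 58.43561; 0 + 58.43561/60 = 0.9739268
  N → positive
  Lon: degrees = first 3 digits = 109, minutes = 39.1048; 109 + 39.1048/60 = 109.6517467
  E → positive

1. 87.349357, 114.519637
2. -73.012778, 4.310833
3. 0.973927, 109.651747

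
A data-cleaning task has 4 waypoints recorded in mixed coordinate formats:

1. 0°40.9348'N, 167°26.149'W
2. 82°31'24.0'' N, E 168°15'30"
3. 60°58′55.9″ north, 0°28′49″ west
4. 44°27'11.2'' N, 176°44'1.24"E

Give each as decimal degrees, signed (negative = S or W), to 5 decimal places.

1. 0.68225, -167.43582
2. 82.52333, 168.25833
3. 60.98219, -0.48028
4. 44.45311, 176.73368

Point 1:
  Latitude: 40.9348′ = 0.682247°; total 0.682247
  N ⇒ keep positive
  Longitude: 26.149′ = 0.435817°; total 167.435817
  hemisphere W, so the sign is −
Point 2:
  φ: 82° + 31/60 + 24/3600 = 82 + 0.516667 + 0.006667 = 82.523333
  N → positive
  Longitude: 168° + 15/60 + 30/3600 = 168 + 0.250000 + 0.008333 = 168.258333
  E ⇒ keep positive
Point 3:
  Lat: 60° + 58/60 + 55.9/3600 = 60 + 0.966667 + 0.015528 = 60.982194
  N ⇒ keep positive
  λ: 28′ + 49″ = 28.81667′; 0 + 28.81667/60 = 0.480278
  W ⇒ negate
Point 4:
  φ: 44 + 27/60 + 11.2/3600 = 44.453111
  N → positive
  Lon: 176° + 44/60 + 1.24/3600 = 176 + 0.733333 + 0.000344 = 176.733678
  E → positive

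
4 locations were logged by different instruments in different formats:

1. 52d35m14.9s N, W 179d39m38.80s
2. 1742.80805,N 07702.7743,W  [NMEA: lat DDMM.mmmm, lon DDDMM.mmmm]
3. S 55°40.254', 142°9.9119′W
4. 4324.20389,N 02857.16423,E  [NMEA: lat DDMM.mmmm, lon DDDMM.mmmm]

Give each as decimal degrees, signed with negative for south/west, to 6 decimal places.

Point 1:
  Lat: 35′ + 14.9″ = 35.24833′; 52 + 35.24833/60 = 52.5874722
  N → positive
  Lon: 179 + 39/60 + 38.8/3600 = 179.6607778
  hemisphere W, so the sign is −
Point 2:
  Latitude: degrees = first 2 digits = 17, minutes = 42.80805; 17 + 42.80805/60 = 17.7134675
  N → positive
  λ: split at 3 digits → 077° and 2.7743′; 77 + 2.7743/60 = 77.0462383
  W → negative
Point 3:
  Lat: 40.254′ = 0.670900°; total 55.6709000
  S → negative
  Lon: 142 + 9.9119/60 = 142.1651983
  W → negative
Point 4:
  φ: split at 2 digits → 43° and 24.20389′; 43 + 24.20389/60 = 43.4033982
  N → positive
  λ: split at 3 digits → 028° and 57.16423′; 28 + 57.16423/60 = 28.9527372
  E → positive

1. 52.587472, -179.660778
2. 17.713468, -77.046238
3. -55.670900, -142.165198
4. 43.403398, 28.952737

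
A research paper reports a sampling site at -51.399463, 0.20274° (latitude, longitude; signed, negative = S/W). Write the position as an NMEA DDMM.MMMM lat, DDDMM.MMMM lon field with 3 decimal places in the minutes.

5123.968,S / 00012.164,E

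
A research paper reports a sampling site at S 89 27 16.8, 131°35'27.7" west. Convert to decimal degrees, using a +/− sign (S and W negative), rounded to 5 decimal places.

-89.45467, -131.59103

Lat: 89° + 27/60 + 16.8/3600 = 89 + 0.450000 + 0.004667 = 89.454667
S → negative
Longitude: 131° + 35/60 + 27.7/3600 = 131 + 0.583333 + 0.007694 = 131.591028
hemisphere W, so the sign is −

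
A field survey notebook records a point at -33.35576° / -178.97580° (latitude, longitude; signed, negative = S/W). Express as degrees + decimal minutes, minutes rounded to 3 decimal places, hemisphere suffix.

33° 21.346′ S, 178° 58.548′ W

Latitude is negative → S; |value| = 33.355760
φ: fractional part 0.355760 → 21.34560 minutes
Longitude is negative → W; |value| = 178.975800
λ: 178° + 0.975800 × 60 = 178° 58.54800′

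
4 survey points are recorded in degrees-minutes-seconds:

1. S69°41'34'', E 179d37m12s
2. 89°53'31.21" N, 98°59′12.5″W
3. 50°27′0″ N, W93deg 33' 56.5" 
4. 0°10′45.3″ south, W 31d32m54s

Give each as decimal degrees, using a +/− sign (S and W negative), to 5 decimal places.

1. -69.69278, 179.62000
2. 89.89200, -98.98681
3. 50.45000, -93.56569
4. -0.17925, -31.54833

Point 1:
  Lat: 41′ + 34″ = 41.56667′; 69 + 41.56667/60 = 69.692778
  hemisphere S, so the sign is −
  λ: 179 + 37/60 + 12/3600 = 179.620000
  E → positive
Point 2:
  φ: 89 + 53/60 + 31.21/3600 = 89.892003
  N → positive
  Longitude: 59′ + 12.5″ = 59.20833′; 98 + 59.20833/60 = 98.986806
  hemisphere W, so the sign is −
Point 3:
  Latitude: 27′ + 0″ = 27.00000′; 50 + 27.00000/60 = 50.450000
  N ⇒ keep positive
  Longitude: 93 + 33/60 + 56.5/3600 = 93.565694
  W → negative
Point 4:
  φ: 0 + 10/60 + 45.3/3600 = 0.179250
  hemisphere S, so the sign is −
  Lon: 32′ + 54″ = 32.90000′; 31 + 32.90000/60 = 31.548333
  W → negative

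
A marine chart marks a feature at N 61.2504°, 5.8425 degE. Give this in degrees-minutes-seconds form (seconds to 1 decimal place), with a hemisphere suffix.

61°15′1.4″ N, 5°50′33.0″ E

Latitude: whole degrees 61; 15.02400′ → 15′ and 1.440″
Longitude: 0.842500° → 50.55000′; 0.55000 × 60 = 33.000″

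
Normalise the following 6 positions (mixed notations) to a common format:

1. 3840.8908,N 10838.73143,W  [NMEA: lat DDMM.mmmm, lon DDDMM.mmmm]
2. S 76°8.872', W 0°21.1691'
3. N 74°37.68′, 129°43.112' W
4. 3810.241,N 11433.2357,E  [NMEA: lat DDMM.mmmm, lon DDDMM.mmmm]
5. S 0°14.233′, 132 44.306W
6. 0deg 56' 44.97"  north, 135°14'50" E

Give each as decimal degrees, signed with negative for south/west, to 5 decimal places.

Point 1:
  Latitude: degrees = first 2 digits = 38, minutes = 40.8908; 38 + 40.8908/60 = 38.681513
  N ⇒ keep positive
  Longitude: degrees = first 3 digits = 108, minutes = 38.73143; 108 + 38.73143/60 = 108.645524
  W ⇒ negate
Point 2:
  Latitude: 76 + 8.872/60 = 76.147867
  hemisphere S, so the sign is −
  Lon: 0 + 21.1691/60 = 0.352818
  W ⇒ negate
Point 3:
  φ: 74 + 37.68/60 = 74.628000
  N ⇒ keep positive
  Lon: 43.112′ = 0.718533°; total 129.718533
  hemisphere W, so the sign is −
Point 4:
  φ: degrees = first 2 digits = 38, minutes = 10.241; 38 + 10.241/60 = 38.170683
  N → positive
  Lon: split at 3 digits → 114° and 33.2357′; 114 + 33.2357/60 = 114.553928
  E ⇒ keep positive
Point 5:
  Latitude: 0 + 14.233/60 = 0.237217
  S → negative
  Longitude: 44.306′ = 0.738433°; total 132.738433
  W ⇒ negate
Point 6:
  φ: 56′ + 44.97″ = 56.74950′; 0 + 56.74950/60 = 0.945825
  N → positive
  Lon: 14′ + 50″ = 14.83333′; 135 + 14.83333/60 = 135.247222
  E ⇒ keep positive

1. 38.68151, -108.64552
2. -76.14787, -0.35282
3. 74.62800, -129.71853
4. 38.17068, 114.55393
5. -0.23722, -132.73843
6. 0.94583, 135.24722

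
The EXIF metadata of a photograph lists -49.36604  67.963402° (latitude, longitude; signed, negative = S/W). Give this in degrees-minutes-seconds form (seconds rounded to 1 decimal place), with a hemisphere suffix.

49°21′57.7″ S, 67°57′48.2″ E

Latitude is negative → S; |value| = 49.366040
Lat: whole degrees 49; 21.96240′ → 21′ and 57.744″
λ: 0.963402 × 60 = 57.80412′ → 57′, remainder × 60 = 48.247″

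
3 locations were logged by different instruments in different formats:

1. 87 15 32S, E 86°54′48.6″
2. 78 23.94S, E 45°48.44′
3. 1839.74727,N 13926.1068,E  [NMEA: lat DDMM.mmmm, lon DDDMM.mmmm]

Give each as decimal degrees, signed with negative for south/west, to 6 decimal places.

1. -87.258889, 86.913500
2. -78.399000, 45.807333
3. 18.662455, 139.435113

Point 1:
  Latitude: 87 + 15/60 + 32/3600 = 87.2588889
  S → negative
  Lon: 54′ + 48.6″ = 54.81000′; 86 + 54.81000/60 = 86.9135000
  E ⇒ keep positive
Point 2:
  φ: 78 + 23.94/60 = 78.3990000
  S ⇒ negate
  Longitude: 45 + 48.44/60 = 45.8073333
  E ⇒ keep positive
Point 3:
  Lat: split at 2 digits → 18° and 39.74727′; 18 + 39.74727/60 = 18.6624545
  N → positive
  Lon: split at 3 digits → 139° and 26.1068′; 139 + 26.1068/60 = 139.4351133
  E → positive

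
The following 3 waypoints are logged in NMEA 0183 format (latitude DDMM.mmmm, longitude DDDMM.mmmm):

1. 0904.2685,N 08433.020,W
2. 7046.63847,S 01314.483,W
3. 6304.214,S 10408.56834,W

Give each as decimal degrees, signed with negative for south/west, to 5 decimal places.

1. 9.07114, -84.55033
2. -70.77731, -13.24138
3. -63.07023, -104.14281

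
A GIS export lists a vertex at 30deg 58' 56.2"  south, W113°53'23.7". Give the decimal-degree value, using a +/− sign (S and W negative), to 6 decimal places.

-30.982278, -113.889917

φ: 30 + 58/60 + 56.2/3600 = 30.9822778
S ⇒ negate
Longitude: 113 + 53/60 + 23.7/3600 = 113.8899167
hemisphere W, so the sign is −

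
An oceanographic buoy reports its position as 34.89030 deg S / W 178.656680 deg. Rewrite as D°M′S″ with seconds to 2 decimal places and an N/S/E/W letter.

φ: 0.890300° → 53.41800′; 0.41800 × 60 = 25.0800″
Longitude: 0.656680 × 60 = 39.40080′ → 39′, remainder × 60 = 24.0480″

34°53′25.08″ S, 178°39′24.05″ W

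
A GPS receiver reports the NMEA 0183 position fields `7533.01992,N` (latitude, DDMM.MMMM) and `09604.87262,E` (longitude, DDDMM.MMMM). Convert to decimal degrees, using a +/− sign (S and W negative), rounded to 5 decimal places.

Lat: split at 2 digits → 75° and 33.01992′; 75 + 33.01992/60 = 75.550332
N → positive
λ: split at 3 digits → 096° and 4.87262′; 96 + 4.87262/60 = 96.081210
E → positive

75.55033, 96.08121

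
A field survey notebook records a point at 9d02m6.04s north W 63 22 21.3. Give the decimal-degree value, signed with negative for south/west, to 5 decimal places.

Lat: 9 + 2/60 + 6.04/3600 = 9.035011
N → positive
Lon: 22′ + 21.3″ = 22.35500′; 63 + 22.35500/60 = 63.372583
hemisphere W, so the sign is −

9.03501, -63.37258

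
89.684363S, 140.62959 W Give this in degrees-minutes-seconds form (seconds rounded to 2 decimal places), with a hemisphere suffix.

Lat: 0.684363 × 60 = 41.06178′ → 41′, remainder × 60 = 3.7068″
λ: whole degrees 140; 37.77540′ → 37′ and 46.5240″

89°41′3.71″ S, 140°37′46.52″ W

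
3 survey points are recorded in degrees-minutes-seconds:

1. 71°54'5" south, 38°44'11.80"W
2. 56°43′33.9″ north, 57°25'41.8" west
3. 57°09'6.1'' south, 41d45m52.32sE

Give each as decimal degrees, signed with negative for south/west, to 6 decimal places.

Point 1:
  Lat: 71° + 54/60 + 5/3600 = 71 + 0.900000 + 0.001389 = 71.9013889
  S → negative
  λ: 38° + 44/60 + 11.8/3600 = 38 + 0.733333 + 0.003278 = 38.7366111
  W → negative
Point 2:
  Latitude: 56° + 43/60 + 33.9/3600 = 56 + 0.716667 + 0.009417 = 56.7260833
  N ⇒ keep positive
  Longitude: 25′ + 41.8″ = 25.69667′; 57 + 25.69667/60 = 57.4282778
  hemisphere W, so the sign is −
Point 3:
  φ: 57° + 9/60 + 6.1/3600 = 57 + 0.150000 + 0.001694 = 57.1516944
  S ⇒ negate
  Longitude: 45′ + 52.32″ = 45.87200′; 41 + 45.87200/60 = 41.7645333
  E → positive

1. -71.901389, -38.736611
2. 56.726083, -57.428278
3. -57.151694, 41.764533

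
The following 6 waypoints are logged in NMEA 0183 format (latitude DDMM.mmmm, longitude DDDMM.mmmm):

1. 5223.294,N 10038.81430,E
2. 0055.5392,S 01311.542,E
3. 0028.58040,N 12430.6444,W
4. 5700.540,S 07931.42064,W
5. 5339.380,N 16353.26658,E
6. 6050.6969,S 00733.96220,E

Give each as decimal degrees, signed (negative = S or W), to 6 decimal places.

1. 52.388233, 100.646905
2. -0.925653, 13.192367
3. 0.476340, -124.510740
4. -57.009000, -79.523677
5. 53.656333, 163.887776
6. -60.844948, 7.566037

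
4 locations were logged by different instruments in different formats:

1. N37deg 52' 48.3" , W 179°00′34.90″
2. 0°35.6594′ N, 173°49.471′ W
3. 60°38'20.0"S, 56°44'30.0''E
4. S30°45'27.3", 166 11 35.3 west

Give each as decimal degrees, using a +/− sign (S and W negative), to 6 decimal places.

Point 1:
  Lat: 37° + 52/60 + 48.3/3600 = 37 + 0.866667 + 0.013417 = 37.8800833
  N ⇒ keep positive
  Longitude: 179 + 0/60 + 34.9/3600 = 179.0096944
  W → negative
Point 2:
  Lat: 0 + 35.6594/60 = 0.5943233
  N → positive
  λ: 173 + 49.471/60 = 173.8245167
  hemisphere W, so the sign is −
Point 3:
  Latitude: 38′ + 20″ = 38.33333′; 60 + 38.33333/60 = 60.6388889
  hemisphere S, so the sign is −
  λ: 56 + 44/60 + 30/3600 = 56.7416667
  E → positive
Point 4:
  φ: 30 + 45/60 + 27.3/3600 = 30.7575833
  hemisphere S, so the sign is −
  Longitude: 166° + 11/60 + 35.3/3600 = 166 + 0.183333 + 0.009806 = 166.1931389
  hemisphere W, so the sign is −

1. 37.880083, -179.009694
2. 0.594323, -173.824517
3. -60.638889, 56.741667
4. -30.757583, -166.193139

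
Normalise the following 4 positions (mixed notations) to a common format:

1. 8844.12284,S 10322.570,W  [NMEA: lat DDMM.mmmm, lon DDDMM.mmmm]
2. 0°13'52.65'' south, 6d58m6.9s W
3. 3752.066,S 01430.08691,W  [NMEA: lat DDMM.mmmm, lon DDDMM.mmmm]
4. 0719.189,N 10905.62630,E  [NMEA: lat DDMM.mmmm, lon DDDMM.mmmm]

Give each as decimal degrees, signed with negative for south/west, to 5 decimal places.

Point 1:
  φ: split at 2 digits → 88° and 44.12284′; 88 + 44.12284/60 = 88.735381
  S ⇒ negate
  λ: split at 3 digits → 103° and 22.57′; 103 + 22.57/60 = 103.376167
  W → negative
Point 2:
  Lat: 13′ + 52.65″ = 13.87750′; 0 + 13.87750/60 = 0.231292
  S → negative
  Lon: 6° + 58/60 + 6.9/3600 = 6 + 0.966667 + 0.001917 = 6.968583
  W ⇒ negate
Point 3:
  Lat: split at 2 digits → 37° and 52.066′; 37 + 52.066/60 = 37.867767
  hemisphere S, so the sign is −
  Lon: split at 3 digits → 014° and 30.08691′; 14 + 30.08691/60 = 14.501449
  W → negative
Point 4:
  Lat: degrees = first 2 digits = 7, minutes = 19.189; 7 + 19.189/60 = 7.319817
  N ⇒ keep positive
  Longitude: split at 3 digits → 109° and 5.6263′; 109 + 5.6263/60 = 109.093772
  E → positive

1. -88.73538, -103.37617
2. -0.23129, -6.96858
3. -37.86777, -14.50145
4. 7.31982, 109.09377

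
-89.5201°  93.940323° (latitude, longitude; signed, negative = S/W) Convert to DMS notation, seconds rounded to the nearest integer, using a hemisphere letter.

89°31′12″ S, 93°56′25″ E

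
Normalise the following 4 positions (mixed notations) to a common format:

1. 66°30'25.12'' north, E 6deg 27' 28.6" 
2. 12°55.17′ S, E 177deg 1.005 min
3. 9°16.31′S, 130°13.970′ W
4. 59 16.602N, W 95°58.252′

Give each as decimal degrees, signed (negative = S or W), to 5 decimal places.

1. 66.50698, 6.45794
2. -12.91950, 177.01675
3. -9.27183, -130.23283
4. 59.27670, -95.97087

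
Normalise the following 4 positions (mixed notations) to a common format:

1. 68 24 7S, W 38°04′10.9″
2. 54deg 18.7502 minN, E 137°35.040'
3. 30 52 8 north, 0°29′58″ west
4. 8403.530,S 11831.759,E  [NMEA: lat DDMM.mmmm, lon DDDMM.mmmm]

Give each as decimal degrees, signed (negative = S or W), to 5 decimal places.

1. -68.40194, -38.06969
2. 54.31250, 137.58400
3. 30.86889, -0.49944
4. -84.05883, 118.52932

Point 1:
  φ: 68° + 24/60 + 7/3600 = 68 + 0.400000 + 0.001944 = 68.401944
  S ⇒ negate
  λ: 38 + 4/60 + 10.9/3600 = 38.069694
  W → negative
Point 2:
  Latitude: 18.7502′ = 0.312503°; total 54.312503
  N ⇒ keep positive
  λ: 35.04′ = 0.584000°; total 137.584000
  E → positive
Point 3:
  Lat: 30 + 52/60 + 8/3600 = 30.868889
  N → positive
  Lon: 0° + 29/60 + 58/3600 = 0 + 0.483333 + 0.016111 = 0.499444
  hemisphere W, so the sign is −
Point 4:
  φ: degrees = first 2 digits = 84, minutes = 3.53; 84 + 3.53/60 = 84.058833
  S → negative
  Longitude: split at 3 digits → 118° and 31.759′; 118 + 31.759/60 = 118.529317
  E ⇒ keep positive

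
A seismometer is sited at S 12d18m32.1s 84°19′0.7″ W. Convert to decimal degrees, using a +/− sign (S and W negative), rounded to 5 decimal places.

φ: 12° + 18/60 + 32.1/3600 = 12 + 0.300000 + 0.008917 = 12.308917
S → negative
λ: 19′ + 0.7″ = 19.01167′; 84 + 19.01167/60 = 84.316861
W ⇒ negate

-12.30892, -84.31686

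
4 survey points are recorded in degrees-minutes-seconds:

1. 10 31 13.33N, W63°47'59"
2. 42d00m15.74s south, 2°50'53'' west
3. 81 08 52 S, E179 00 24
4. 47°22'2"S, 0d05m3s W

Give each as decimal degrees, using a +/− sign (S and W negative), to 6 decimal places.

1. 10.520369, -63.799722
2. -42.004372, -2.848056
3. -81.147778, 179.006667
4. -47.367222, -0.084167

Point 1:
  Latitude: 31′ + 13.33″ = 31.22217′; 10 + 31.22217/60 = 10.5203694
  N → positive
  Lon: 63° + 47/60 + 59/3600 = 63 + 0.783333 + 0.016389 = 63.7997222
  W → negative
Point 2:
  φ: 42 + 0/60 + 15.74/3600 = 42.0043722
  S → negative
  Longitude: 2° + 50/60 + 53/3600 = 2 + 0.833333 + 0.014722 = 2.8480556
  hemisphere W, so the sign is −
Point 3:
  Latitude: 81 + 8/60 + 52/3600 = 81.1477778
  S → negative
  Lon: 179 + 0/60 + 24/3600 = 179.0066667
  E → positive
Point 4:
  φ: 47° + 22/60 + 2/3600 = 47 + 0.366667 + 0.000556 = 47.3672222
  S → negative
  Longitude: 5′ + 3″ = 5.05000′; 0 + 5.05000/60 = 0.0841667
  W → negative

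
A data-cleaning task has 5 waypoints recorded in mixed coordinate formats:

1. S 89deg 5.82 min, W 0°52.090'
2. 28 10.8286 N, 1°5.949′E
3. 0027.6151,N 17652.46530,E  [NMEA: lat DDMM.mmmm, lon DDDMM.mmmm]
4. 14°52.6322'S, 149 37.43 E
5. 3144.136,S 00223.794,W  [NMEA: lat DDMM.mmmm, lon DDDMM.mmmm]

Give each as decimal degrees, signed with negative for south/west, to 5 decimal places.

1. -89.09700, -0.86817
2. 28.18048, 1.09915
3. 0.46025, 176.87442
4. -14.87720, 149.62383
5. -31.73560, -2.39657

Point 1:
  Latitude: 89 + 5.82/60 = 89.097000
  hemisphere S, so the sign is −
  Longitude: 52.09′ = 0.868167°; total 0.868167
  W ⇒ negate
Point 2:
  Latitude: 28 + 10.8286/60 = 28.180477
  N ⇒ keep positive
  Lon: 5.949′ = 0.099150°; total 1.099150
  E ⇒ keep positive
Point 3:
  Lat: degrees = first 2 digits = 0, minutes = 27.6151; 0 + 27.6151/60 = 0.460252
  N ⇒ keep positive
  Longitude: split at 3 digits → 176° and 52.4653′; 176 + 52.4653/60 = 176.874422
  E → positive
Point 4:
  Latitude: 14 + 52.6322/60 = 14.877203
  S → negative
  Lon: 37.43′ = 0.623833°; total 149.623833
  E ⇒ keep positive
Point 5:
  φ: degrees = first 2 digits = 31, minutes = 44.136; 31 + 44.136/60 = 31.735600
  S → negative
  Longitude: degrees = first 3 digits = 2, minutes = 23.794; 2 + 23.794/60 = 2.396567
  W ⇒ negate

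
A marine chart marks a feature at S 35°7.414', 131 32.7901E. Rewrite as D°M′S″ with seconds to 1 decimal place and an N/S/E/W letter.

Lat: 7.41400′ → 7′ and 0.41400 × 60 = 24.840″
Lon: 32.79010′ → 32′ and 0.79010 × 60 = 47.406″

35°07′24.8″ S, 131°32′47.4″ E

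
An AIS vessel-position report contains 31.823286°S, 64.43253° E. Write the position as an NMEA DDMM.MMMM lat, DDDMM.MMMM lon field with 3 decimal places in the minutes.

3149.397,S / 06425.952,E

Lat: minutes = (31.823286 − 31) × 60 = 49.39716
λ: minutes = (64.432530 − 64) × 60 = 25.95180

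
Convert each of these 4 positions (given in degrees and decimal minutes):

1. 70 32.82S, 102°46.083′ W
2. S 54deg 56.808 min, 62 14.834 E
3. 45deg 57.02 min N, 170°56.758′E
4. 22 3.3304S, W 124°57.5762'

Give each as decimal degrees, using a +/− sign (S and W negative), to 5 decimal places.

1. -70.54700, -102.76805
2. -54.94680, 62.24723
3. 45.95033, 170.94597
4. -22.05551, -124.95960

Point 1:
  φ: 32.82′ = 0.547000°; total 70.547000
  S → negative
  Longitude: 102 + 46.083/60 = 102.768050
  hemisphere W, so the sign is −
Point 2:
  Lat: 54 + 56.808/60 = 54.946800
  S ⇒ negate
  Longitude: 62 + 14.834/60 = 62.247233
  E → positive
Point 3:
  φ: 57.02′ = 0.950333°; total 45.950333
  N → positive
  λ: 56.758′ = 0.945967°; total 170.945967
  E → positive
Point 4:
  Latitude: 3.3304′ = 0.055507°; total 22.055507
  S → negative
  Longitude: 57.5762′ = 0.959603°; total 124.959603
  W ⇒ negate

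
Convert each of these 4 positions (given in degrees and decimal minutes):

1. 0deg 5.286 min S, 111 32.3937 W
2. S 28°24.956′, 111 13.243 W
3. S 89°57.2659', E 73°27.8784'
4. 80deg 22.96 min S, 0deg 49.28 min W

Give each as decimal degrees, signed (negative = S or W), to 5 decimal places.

Point 1:
  Latitude: 0 + 5.286/60 = 0.088100
  S → negative
  Longitude: 32.3937′ = 0.539895°; total 111.539895
  W → negative
Point 2:
  Latitude: 28 + 24.956/60 = 28.415933
  S → negative
  λ: 111 + 13.243/60 = 111.220717
  W ⇒ negate
Point 3:
  φ: 57.2659′ = 0.954432°; total 89.954432
  hemisphere S, so the sign is −
  Lon: 27.8784′ = 0.464640°; total 73.464640
  E ⇒ keep positive
Point 4:
  Lat: 80 + 22.96/60 = 80.382667
  S → negative
  λ: 49.28′ = 0.821333°; total 0.821333
  W → negative

1. -0.08810, -111.53990
2. -28.41593, -111.22072
3. -89.95443, 73.46464
4. -80.38267, -0.82133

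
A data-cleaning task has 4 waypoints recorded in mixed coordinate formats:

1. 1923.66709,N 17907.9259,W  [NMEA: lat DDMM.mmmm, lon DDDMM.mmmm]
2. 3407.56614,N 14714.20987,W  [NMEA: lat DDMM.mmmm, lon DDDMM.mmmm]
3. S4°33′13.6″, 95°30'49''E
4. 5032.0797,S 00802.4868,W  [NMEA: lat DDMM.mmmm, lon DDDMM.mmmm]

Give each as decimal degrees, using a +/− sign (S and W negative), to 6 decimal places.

1. 19.394452, -179.132098
2. 34.126102, -147.236831
3. -4.553778, 95.513611
4. -50.534662, -8.041447

Point 1:
  Lat: split at 2 digits → 19° and 23.66709′; 19 + 23.66709/60 = 19.3944515
  N → positive
  Lon: degrees = first 3 digits = 179, minutes = 7.9259; 179 + 7.9259/60 = 179.1320983
  W → negative
Point 2:
  φ: degrees = first 2 digits = 34, minutes = 7.56614; 34 + 7.56614/60 = 34.1261023
  N ⇒ keep positive
  λ: degrees = first 3 digits = 147, minutes = 14.20987; 147 + 14.20987/60 = 147.2368312
  W → negative
Point 3:
  Lat: 4 + 33/60 + 13.6/3600 = 4.5537778
  hemisphere S, so the sign is −
  λ: 95 + 30/60 + 49/3600 = 95.5136111
  E ⇒ keep positive
Point 4:
  Latitude: degrees = first 2 digits = 50, minutes = 32.0797; 50 + 32.0797/60 = 50.5346617
  S → negative
  λ: split at 3 digits → 008° and 2.4868′; 8 + 2.4868/60 = 8.0414467
  hemisphere W, so the sign is −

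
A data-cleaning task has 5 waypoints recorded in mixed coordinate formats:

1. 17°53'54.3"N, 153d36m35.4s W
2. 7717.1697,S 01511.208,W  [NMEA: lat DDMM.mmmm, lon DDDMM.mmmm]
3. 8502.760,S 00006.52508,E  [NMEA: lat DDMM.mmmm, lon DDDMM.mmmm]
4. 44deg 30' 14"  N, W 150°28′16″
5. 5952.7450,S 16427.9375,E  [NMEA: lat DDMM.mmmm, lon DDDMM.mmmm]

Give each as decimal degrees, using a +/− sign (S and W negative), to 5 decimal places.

1. 17.89842, -153.60983
2. -77.28616, -15.18680
3. -85.04600, 0.10875
4. 44.50389, -150.47111
5. -59.87908, 164.46563

Point 1:
  Lat: 17 + 53/60 + 54.3/3600 = 17.898417
  N ⇒ keep positive
  Longitude: 153 + 36/60 + 35.4/3600 = 153.609833
  W ⇒ negate
Point 2:
  φ: split at 2 digits → 77° and 17.1697′; 77 + 17.1697/60 = 77.286162
  S ⇒ negate
  Longitude: split at 3 digits → 015° and 11.208′; 15 + 11.208/60 = 15.186800
  hemisphere W, so the sign is −
Point 3:
  Latitude: split at 2 digits → 85° and 2.76′; 85 + 2.76/60 = 85.046000
  hemisphere S, so the sign is −
  λ: split at 3 digits → 000° and 6.52508′; 0 + 6.52508/60 = 0.108751
  E ⇒ keep positive
Point 4:
  Lat: 44° + 30/60 + 14/3600 = 44 + 0.500000 + 0.003889 = 44.503889
  N ⇒ keep positive
  Lon: 150 + 28/60 + 16/3600 = 150.471111
  hemisphere W, so the sign is −
Point 5:
  Lat: split at 2 digits → 59° and 52.745′; 59 + 52.745/60 = 59.879083
  S → negative
  Lon: split at 3 digits → 164° and 27.9375′; 164 + 27.9375/60 = 164.465625
  E ⇒ keep positive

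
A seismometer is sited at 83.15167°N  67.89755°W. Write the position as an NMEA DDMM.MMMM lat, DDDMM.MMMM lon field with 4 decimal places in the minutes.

φ: 83° + 0.151670 × 60 = 83° 9.100200′
Longitude: 67° + 0.897550 × 60 = 67° 53.853000′

8309.1002,N / 06753.8530,W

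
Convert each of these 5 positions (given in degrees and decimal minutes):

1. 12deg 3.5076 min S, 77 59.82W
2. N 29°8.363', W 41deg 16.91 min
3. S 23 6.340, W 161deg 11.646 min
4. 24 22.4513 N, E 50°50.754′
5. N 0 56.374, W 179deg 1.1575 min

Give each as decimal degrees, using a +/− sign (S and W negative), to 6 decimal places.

1. -12.058460, -77.997000
2. 29.139383, -41.281833
3. -23.105667, -161.194100
4. 24.374188, 50.845900
5. 0.939567, -179.019292

Point 1:
  Lat: 12 + 3.5076/60 = 12.0584600
  hemisphere S, so the sign is −
  λ: 59.82′ = 0.997000°; total 77.9970000
  W → negative
Point 2:
  Latitude: 29 + 8.363/60 = 29.1393833
  N ⇒ keep positive
  Lon: 16.91′ = 0.281833°; total 41.2818333
  hemisphere W, so the sign is −
Point 3:
  Latitude: 6.34′ = 0.105667°; total 23.1056667
  hemisphere S, so the sign is −
  Lon: 161 + 11.646/60 = 161.1941000
  W → negative
Point 4:
  Lat: 22.4513′ = 0.374188°; total 24.3741883
  N → positive
  λ: 50 + 50.754/60 = 50.8459000
  E → positive
Point 5:
  Latitude: 56.374′ = 0.939567°; total 0.9395667
  N → positive
  Lon: 179 + 1.1575/60 = 179.0192917
  W → negative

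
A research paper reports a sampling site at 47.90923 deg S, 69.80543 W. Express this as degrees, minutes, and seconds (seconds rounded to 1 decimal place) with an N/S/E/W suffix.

47°54′33.2″ S, 69°48′19.5″ W

Lat: whole degrees 47; 54.55380′ → 54′ and 33.228″
Longitude: whole degrees 69; 48.32580′ → 48′ and 19.548″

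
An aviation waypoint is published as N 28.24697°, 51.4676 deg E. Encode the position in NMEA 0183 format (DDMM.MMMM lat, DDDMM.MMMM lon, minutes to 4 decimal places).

2814.8182,N / 05128.0560,E

φ: 28° + 0.246970 × 60 = 28° 14.818200′
Lon: 51° + 0.467600 × 60 = 51° 28.056000′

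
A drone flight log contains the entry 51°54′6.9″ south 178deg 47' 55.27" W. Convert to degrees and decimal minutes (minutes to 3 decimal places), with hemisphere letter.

51° 54.115′ S, 178° 47.921′ W

φ: seconds/60 = 0.11500; minutes = 54 + 0.11500 = 54.11500
λ: 47 + 55.27/60 = 47.92117′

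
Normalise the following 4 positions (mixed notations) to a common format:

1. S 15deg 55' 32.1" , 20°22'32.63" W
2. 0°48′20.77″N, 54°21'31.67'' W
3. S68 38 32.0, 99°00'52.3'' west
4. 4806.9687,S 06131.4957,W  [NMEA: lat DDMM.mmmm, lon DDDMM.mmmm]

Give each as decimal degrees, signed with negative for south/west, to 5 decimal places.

Point 1:
  Lat: 55′ + 32.1″ = 55.53500′; 15 + 55.53500/60 = 15.925583
  S ⇒ negate
  Longitude: 22′ + 32.63″ = 22.54383′; 20 + 22.54383/60 = 20.375731
  hemisphere W, so the sign is −
Point 2:
  Latitude: 48′ + 20.77″ = 48.34617′; 0 + 48.34617/60 = 0.805769
  N → positive
  Longitude: 54 + 21/60 + 31.67/3600 = 54.358797
  hemisphere W, so the sign is −
Point 3:
  φ: 38′ + 32″ = 38.53333′; 68 + 38.53333/60 = 68.642222
  S ⇒ negate
  Longitude: 0′ + 52.3″ = 0.87167′; 99 + 0.87167/60 = 99.014528
  W → negative
Point 4:
  φ: split at 2 digits → 48° and 6.9687′; 48 + 6.9687/60 = 48.116145
  S ⇒ negate
  λ: split at 3 digits → 061° and 31.4957′; 61 + 31.4957/60 = 61.524928
  W → negative

1. -15.92558, -20.37573
2. 0.80577, -54.35880
3. -68.64222, -99.01453
4. -48.11615, -61.52493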